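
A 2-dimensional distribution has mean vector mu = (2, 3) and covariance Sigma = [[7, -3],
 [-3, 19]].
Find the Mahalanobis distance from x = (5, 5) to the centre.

Step 1 — centre the observation: (x - mu) = (3, 2).

Step 2 — invert Sigma. det(Sigma) = 7·19 - (-3)² = 124.
  Sigma^{-1} = (1/det) · [[d, -b], [-b, a]] = [[0.1532, 0.0242],
 [0.0242, 0.0565]].

Step 3 — form the quadratic (x - mu)^T · Sigma^{-1} · (x - mu):
  Sigma^{-1} · (x - mu) = (0.5081, 0.1855).
  (x - mu)^T · [Sigma^{-1} · (x - mu)] = (3)·(0.5081) + (2)·(0.1855) = 1.8952.

Step 4 — take square root: d = √(1.8952) ≈ 1.3766.

d(x, mu) = √(1.8952) ≈ 1.3766


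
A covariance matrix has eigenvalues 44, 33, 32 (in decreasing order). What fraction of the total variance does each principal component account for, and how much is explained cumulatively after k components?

Step 1 — total variance = trace(Sigma) = Σ λ_i = 44 + 33 + 32 = 109.

Step 2 — fraction explained by component i = λ_i / Σ λ:
  PC1: 44/109 = 0.4037
  PC2: 33/109 = 0.3028
  PC3: 32/109 = 0.2936

Step 3 — cumulative fraction after k components = (λ_1 + ... + λ_k) / Σ λ:
  k = 1: 44/109 = 0.4037
  k = 2: (44 + 33)/109 = 77/109 = 0.7064
  k = 3: (44 + 33 + 32)/109 = 109/109 = 1

Summary (fraction, with percent):

explained: PC1 0.4037 (40.37%), PC2 0.3028 (30.28%), PC3 0.2936 (29.36%);  cumulative: 0.4037, 0.7064, 1


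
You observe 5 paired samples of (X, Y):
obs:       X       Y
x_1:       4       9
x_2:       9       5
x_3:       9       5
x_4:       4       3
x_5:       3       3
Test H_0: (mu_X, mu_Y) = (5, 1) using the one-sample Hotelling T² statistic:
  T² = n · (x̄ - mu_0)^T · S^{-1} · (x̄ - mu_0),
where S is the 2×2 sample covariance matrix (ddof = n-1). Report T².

Step 1 — sample mean vector:
  mean(X) = (4 + 9 + 9 + 4 + 3) / 5 = 29/5 = 5.8
  mean(Y) = (9 + 5 + 5 + 3 + 3) / 5 = 25/5 = 5
  x̄ = (5.8, 5),  deviation x̄ - mu_0 = (5.8, 5) - (5, 1) = (0.8, 4).

Step 2 — sample covariance matrix, S[i,j] = (1/(n-1)) · Σ_k (x_{k,i} - mean_i) · (x_{k,j} - mean_j), divisor n-1 = 4:
  S[X,X] = ((-1.8)·(-1.8) + (3.2)·(3.2) + (3.2)·(3.2) + (-1.8)·(-1.8) + (-2.8)·(-2.8)) / 4 = 34.8/4 = 8.7
  S[X,Y] = ((-1.8)·(4) + (3.2)·(0) + (3.2)·(0) + (-1.8)·(-2) + (-2.8)·(-2)) / 4 = 2/4 = 0.5
  S[Y,Y] = ((4)·(4) + (0)·(0) + (0)·(0) + (-2)·(-2) + (-2)·(-2)) / 4 = 24/4 = 6
  S = [[8.7, 0.5],
 [0.5, 6]].

Step 3 — invert S. det(S) = 8.7·6 - (0.5)² = 51.95.
  S^{-1} = (1/det) · [[d, -b], [-b, a]] = [[0.1155, -0.0096],
 [-0.0096, 0.1675]].

Step 4 — quadratic form (x̄ - mu_0)^T · S^{-1} · (x̄ - mu_0):
  S^{-1} · (x̄ - mu_0) = (0.0539, 0.6622),
  (x̄ - mu_0)^T · [...] = (0.8)·(0.0539) + (4)·(0.6622) = 2.6918.

Step 5 — scale by n: T² = 5 · 2.6918 = 13.4591.

T² ≈ 13.4591


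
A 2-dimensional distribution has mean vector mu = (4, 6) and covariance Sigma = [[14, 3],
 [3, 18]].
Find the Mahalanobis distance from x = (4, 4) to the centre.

Step 1 — centre the observation: (x - mu) = (0, -2).

Step 2 — invert Sigma. det(Sigma) = 14·18 - (3)² = 243.
  Sigma^{-1} = (1/det) · [[d, -b], [-b, a]] = [[0.0741, -0.0123],
 [-0.0123, 0.0576]].

Step 3 — form the quadratic (x - mu)^T · Sigma^{-1} · (x - mu):
  Sigma^{-1} · (x - mu) = (0.0247, -0.1152).
  (x - mu)^T · [Sigma^{-1} · (x - mu)] = (0)·(0.0247) + (-2)·(-0.1152) = 0.2305.

Step 4 — take square root: d = √(0.2305) ≈ 0.4801.

d(x, mu) = √(0.2305) ≈ 0.4801


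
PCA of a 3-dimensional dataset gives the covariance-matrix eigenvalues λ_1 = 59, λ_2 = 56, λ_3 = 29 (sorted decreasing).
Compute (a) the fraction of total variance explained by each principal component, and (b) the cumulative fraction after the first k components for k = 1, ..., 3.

Step 1 — total variance = trace(Sigma) = Σ λ_i = 59 + 56 + 29 = 144.

Step 2 — fraction explained by component i = λ_i / Σ λ:
  PC1: 59/144 = 0.4097
  PC2: 56/144 = 0.3889
  PC3: 29/144 = 0.2014

Step 3 — cumulative fraction after k components = (λ_1 + ... + λ_k) / Σ λ:
  k = 1: 59/144 = 0.4097
  k = 2: (59 + 56)/144 = 115/144 = 0.7986
  k = 3: (59 + 56 + 29)/144 = 144/144 = 1

Summary (fraction, with percent):

explained: PC1 0.4097 (40.97%), PC2 0.3889 (38.89%), PC3 0.2014 (20.14%);  cumulative: 0.4097, 0.7986, 1


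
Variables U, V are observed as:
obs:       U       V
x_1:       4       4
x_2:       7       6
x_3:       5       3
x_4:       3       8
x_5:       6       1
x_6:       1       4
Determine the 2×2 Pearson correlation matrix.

Step 1 — column means:
  mean(U) = (4 + 7 + 5 + 3 + 6 + 1) / 6 = 26/6 = 4.3333
  mean(V) = (4 + 6 + 3 + 8 + 1 + 4) / 6 = 26/6 = 4.3333

Step 2 — sample variances and covariances s[i,j] = (1/(n-1)) · Σ_k (x_{k,i} - mean_i) · (x_{k,j} - mean_j), with n-1 = 5:
  s[U,U] = ((-0.3333)·(-0.3333) + (2.6667)·(2.6667) + (0.6667)·(0.6667) + (-1.3333)·(-1.3333) + (1.6667)·(1.6667) + (-3.3333)·(-3.3333)) / 5 = 23.3333/5 = 4.6667
  s[U,V] = ((-0.3333)·(-0.3333) + (2.6667)·(1.6667) + (0.6667)·(-1.3333) + (-1.3333)·(3.6667) + (1.6667)·(-3.3333) + (-3.3333)·(-0.3333)) / 5 = -5.6667/5 = -1.1333
  s[V,V] = ((-0.3333)·(-0.3333) + (1.6667)·(1.6667) + (-1.3333)·(-1.3333) + (3.6667)·(3.6667) + (-3.3333)·(-3.3333) + (-0.3333)·(-0.3333)) / 5 = 29.3333/5 = 5.8667
  Sample standard deviations s_i = √(s[i,i]):
  s(U) = √(4.6667) = 2.1602
  s(V) = √(5.8667) = 2.4221

Step 3 — r_{ij} = s_{ij} / (s_i · s_j):
  r[U,U] = 1 (diagonal).
  r[U,V] = -1.1333 / (2.1602 · 2.4221) = -1.1333 / 5.2324 = -0.2166
  r[V,V] = 1 (diagonal).

R is symmetric with unit diagonal. Assembling:

R = [[1, -0.2166],
 [-0.2166, 1]]


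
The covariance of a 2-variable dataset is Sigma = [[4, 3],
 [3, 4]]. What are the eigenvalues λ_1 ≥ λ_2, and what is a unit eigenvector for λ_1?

Step 1 — characteristic polynomial of 2×2 Sigma:
  det(Sigma - λI) = λ² - trace · λ + det = 0.
  trace = 4 + 4 = 8, det = 4·4 - (3)² = 7.
Step 2 — discriminant:
  Δ = trace² - 4·det = 64 - 28 = 36.
Step 3 — eigenvalues:
  λ = (trace ± √Δ)/2 = (8 ± 6)/2,
  λ_1 = 7,  λ_2 = 1.

Step 4 — unit eigenvector for λ_1: solve (Sigma - λ_1 I)v = 0. First row:
  (4 - 7)·v_x + (3)·v_y = 0, i.e. (-3)·v_x + (3)·v_y = 0,
  so v ∝ (b, λ_1 - a) = (3, 3) = u.
  ||u|| = √((3)² + (3)²) = √(18) ≈ 4.2426,
  v_1 = u/||u|| ≈ (0.7071, 0.7071) (||v_1|| = 1).

λ_1 = 7,  λ_2 = 1;  v_1 ≈ (0.7071, 0.7071)


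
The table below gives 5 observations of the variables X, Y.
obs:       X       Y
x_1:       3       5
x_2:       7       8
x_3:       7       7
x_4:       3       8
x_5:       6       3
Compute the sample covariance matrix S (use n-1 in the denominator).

Step 1 — column means:
  mean(X) = (3 + 7 + 7 + 3 + 6) / 5 = 26/5 = 5.2
  mean(Y) = (5 + 8 + 7 + 8 + 3) / 5 = 31/5 = 6.2

Step 2 — sample covariance S[i,j] = (1/(n-1)) · Σ_k (x_{k,i} - mean_i) · (x_{k,j} - mean_j), with n-1 = 4.
  S[X,X] = ((-2.2)·(-2.2) + (1.8)·(1.8) + (1.8)·(1.8) + (-2.2)·(-2.2) + (0.8)·(0.8)) / 4 = 16.8/4 = 4.2
  S[X,Y] = ((-2.2)·(-1.2) + (1.8)·(1.8) + (1.8)·(0.8) + (-2.2)·(1.8) + (0.8)·(-3.2)) / 4 = 0.8/4 = 0.2
  S[Y,Y] = ((-1.2)·(-1.2) + (1.8)·(1.8) + (0.8)·(0.8) + (1.8)·(1.8) + (-3.2)·(-3.2)) / 4 = 18.8/4 = 4.7

S is symmetric (S[j,i] = S[i,j]). Assembling:

S = [[4.2, 0.2],
 [0.2, 4.7]]


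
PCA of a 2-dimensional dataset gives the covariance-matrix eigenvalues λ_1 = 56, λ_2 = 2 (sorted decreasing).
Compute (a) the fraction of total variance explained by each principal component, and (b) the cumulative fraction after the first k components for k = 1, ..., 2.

Step 1 — total variance = trace(Sigma) = Σ λ_i = 56 + 2 = 58.

Step 2 — fraction explained by component i = λ_i / Σ λ:
  PC1: 56/58 = 0.9655
  PC2: 2/58 = 0.0345

Step 3 — cumulative fraction after k components = (λ_1 + ... + λ_k) / Σ λ:
  k = 1: 56/58 = 0.9655
  k = 2: (56 + 2)/58 = 58/58 = 1

Summary (fraction, with percent):

explained: PC1 0.9655 (96.55%), PC2 0.0345 (3.45%);  cumulative: 0.9655, 1


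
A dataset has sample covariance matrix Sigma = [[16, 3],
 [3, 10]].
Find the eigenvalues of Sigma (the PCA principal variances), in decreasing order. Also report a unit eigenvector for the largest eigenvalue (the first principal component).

Step 1 — characteristic polynomial of 2×2 Sigma:
  det(Sigma - λI) = λ² - trace · λ + det = 0.
  trace = 16 + 10 = 26, det = 16·10 - (3)² = 151.
Step 2 — discriminant:
  Δ = trace² - 4·det = 676 - 604 = 72.
Step 3 — eigenvalues:
  λ = (trace ± √Δ)/2 = (26 ± 8.4853)/2,
  λ_1 = 17.2426,  λ_2 = 8.7574.

Step 4 — unit eigenvector for λ_1: solve (Sigma - λ_1 I)v = 0. First row:
  (16 - 17.2426)·v_x + (3)·v_y = 0, i.e. (-1.2426)·v_x + (3)·v_y = 0,
  so v ∝ (b, λ_1 - a) = (3, 1.2426) = u.
  ||u|| = √((3)² + (1.2426)²) = √(10.5442) ≈ 3.2472,
  v_1 = u/||u|| ≈ (0.9239, 0.3827) (||v_1|| = 1).

λ_1 = 17.2426,  λ_2 = 8.7574;  v_1 ≈ (0.9239, 0.3827)


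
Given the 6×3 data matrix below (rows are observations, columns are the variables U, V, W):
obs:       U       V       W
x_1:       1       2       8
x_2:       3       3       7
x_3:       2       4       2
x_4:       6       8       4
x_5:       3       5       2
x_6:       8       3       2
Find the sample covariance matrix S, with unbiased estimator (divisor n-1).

Step 1 — column means:
  mean(U) = (1 + 3 + 2 + 6 + 3 + 8) / 6 = 23/6 = 3.8333
  mean(V) = (2 + 3 + 4 + 8 + 5 + 3) / 6 = 25/6 = 4.1667
  mean(W) = (8 + 7 + 2 + 4 + 2 + 2) / 6 = 25/6 = 4.1667

Step 2 — sample covariance S[i,j] = (1/(n-1)) · Σ_k (x_{k,i} - mean_i) · (x_{k,j} - mean_j), with n-1 = 5.
  S[U,U] = ((-2.8333)·(-2.8333) + (-0.8333)·(-0.8333) + (-1.8333)·(-1.8333) + (2.1667)·(2.1667) + (-0.8333)·(-0.8333) + (4.1667)·(4.1667)) / 5 = 34.8333/5 = 6.9667
  S[U,V] = ((-2.8333)·(-2.1667) + (-0.8333)·(-1.1667) + (-1.8333)·(-0.1667) + (2.1667)·(3.8333) + (-0.8333)·(0.8333) + (4.1667)·(-1.1667)) / 5 = 10.1667/5 = 2.0333
  S[U,W] = ((-2.8333)·(3.8333) + (-0.8333)·(2.8333) + (-1.8333)·(-2.1667) + (2.1667)·(-0.1667) + (-0.8333)·(-2.1667) + (4.1667)·(-2.1667)) / 5 = -16.8333/5 = -3.3667
  S[V,V] = ((-2.1667)·(-2.1667) + (-1.1667)·(-1.1667) + (-0.1667)·(-0.1667) + (3.8333)·(3.8333) + (0.8333)·(0.8333) + (-1.1667)·(-1.1667)) / 5 = 22.8333/5 = 4.5667
  S[V,W] = ((-2.1667)·(3.8333) + (-1.1667)·(2.8333) + (-0.1667)·(-2.1667) + (3.8333)·(-0.1667) + (0.8333)·(-2.1667) + (-1.1667)·(-2.1667)) / 5 = -11.1667/5 = -2.2333
  S[W,W] = ((3.8333)·(3.8333) + (2.8333)·(2.8333) + (-2.1667)·(-2.1667) + (-0.1667)·(-0.1667) + (-2.1667)·(-2.1667) + (-2.1667)·(-2.1667)) / 5 = 36.8333/5 = 7.3667

S is symmetric (S[j,i] = S[i,j]). Assembling:

S = [[6.9667, 2.0333, -3.3667],
 [2.0333, 4.5667, -2.2333],
 [-3.3667, -2.2333, 7.3667]]


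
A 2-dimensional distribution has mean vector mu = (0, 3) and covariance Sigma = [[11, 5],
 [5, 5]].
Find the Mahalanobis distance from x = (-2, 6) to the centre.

Step 1 — centre the observation: (x - mu) = (-2, 3).

Step 2 — invert Sigma. det(Sigma) = 11·5 - (5)² = 30.
  Sigma^{-1} = (1/det) · [[d, -b], [-b, a]] = [[0.1667, -0.1667],
 [-0.1667, 0.3667]].

Step 3 — form the quadratic (x - mu)^T · Sigma^{-1} · (x - mu):
  Sigma^{-1} · (x - mu) = (-0.8333, 1.4333).
  (x - mu)^T · [Sigma^{-1} · (x - mu)] = (-2)·(-0.8333) + (3)·(1.4333) = 5.9667.

Step 4 — take square root: d = √(5.9667) ≈ 2.4427.

d(x, mu) = √(5.9667) ≈ 2.4427


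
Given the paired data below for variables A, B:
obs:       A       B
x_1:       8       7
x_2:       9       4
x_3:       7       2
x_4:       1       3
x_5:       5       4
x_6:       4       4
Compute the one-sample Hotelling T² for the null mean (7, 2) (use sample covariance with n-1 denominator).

Step 1 — sample mean vector:
  mean(A) = (8 + 9 + 7 + 1 + 5 + 4) / 6 = 34/6 = 5.6667
  mean(B) = (7 + 4 + 2 + 3 + 4 + 4) / 6 = 24/6 = 4
  x̄ = (5.6667, 4),  deviation x̄ - mu_0 = (5.6667, 4) - (7, 2) = (-1.3333, 2).

Step 2 — sample covariance matrix, S[i,j] = (1/(n-1)) · Σ_k (x_{k,i} - mean_i) · (x_{k,j} - mean_j), divisor n-1 = 5:
  S[A,A] = ((2.3333)·(2.3333) + (3.3333)·(3.3333) + (1.3333)·(1.3333) + (-4.6667)·(-4.6667) + (-0.6667)·(-0.6667) + (-1.6667)·(-1.6667)) / 5 = 43.3333/5 = 8.6667
  S[A,B] = ((2.3333)·(3) + (3.3333)·(0) + (1.3333)·(-2) + (-4.6667)·(-1) + (-0.6667)·(0) + (-1.6667)·(0)) / 5 = 9/5 = 1.8
  S[B,B] = ((3)·(3) + (0)·(0) + (-2)·(-2) + (-1)·(-1) + (0)·(0) + (0)·(0)) / 5 = 14/5 = 2.8
  S = [[8.6667, 1.8],
 [1.8, 2.8]].

Step 3 — invert S. det(S) = 8.6667·2.8 - (1.8)² = 21.0267.
  S^{-1} = (1/det) · [[d, -b], [-b, a]] = [[0.1332, -0.0856],
 [-0.0856, 0.4122]].

Step 4 — quadratic form (x̄ - mu_0)^T · S^{-1} · (x̄ - mu_0):
  S^{-1} · (x̄ - mu_0) = (-0.3488, 0.9385),
  (x̄ - mu_0)^T · [...] = (-1.3333)·(-0.3488) + (2)·(0.9385) = 2.342.

Step 5 — scale by n: T² = 6 · 2.342 = 14.052.

T² ≈ 14.052


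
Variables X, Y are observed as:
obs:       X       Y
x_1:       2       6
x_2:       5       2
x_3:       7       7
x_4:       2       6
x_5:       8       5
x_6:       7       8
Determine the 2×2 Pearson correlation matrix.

Step 1 — column means:
  mean(X) = (2 + 5 + 7 + 2 + 8 + 7) / 6 = 31/6 = 5.1667
  mean(Y) = (6 + 2 + 7 + 6 + 5 + 8) / 6 = 34/6 = 5.6667

Step 2 — sample variances and covariances s[i,j] = (1/(n-1)) · Σ_k (x_{k,i} - mean_i) · (x_{k,j} - mean_j), with n-1 = 5:
  s[X,X] = ((-3.1667)·(-3.1667) + (-0.1667)·(-0.1667) + (1.8333)·(1.8333) + (-3.1667)·(-3.1667) + (2.8333)·(2.8333) + (1.8333)·(1.8333)) / 5 = 34.8333/5 = 6.9667
  s[X,Y] = ((-3.1667)·(0.3333) + (-0.1667)·(-3.6667) + (1.8333)·(1.3333) + (-3.1667)·(0.3333) + (2.8333)·(-0.6667) + (1.8333)·(2.3333)) / 5 = 3.3333/5 = 0.6667
  s[Y,Y] = ((0.3333)·(0.3333) + (-3.6667)·(-3.6667) + (1.3333)·(1.3333) + (0.3333)·(0.3333) + (-0.6667)·(-0.6667) + (2.3333)·(2.3333)) / 5 = 21.3333/5 = 4.2667
  Sample standard deviations s_i = √(s[i,i]):
  s(X) = √(6.9667) = 2.6394
  s(Y) = √(4.2667) = 2.0656

Step 3 — r_{ij} = s_{ij} / (s_i · s_j):
  r[X,X] = 1 (diagonal).
  r[X,Y] = 0.6667 / (2.6394 · 2.0656) = 0.6667 / 5.452 = 0.1223
  r[Y,Y] = 1 (diagonal).

R is symmetric with unit diagonal. Assembling:

R = [[1, 0.1223],
 [0.1223, 1]]


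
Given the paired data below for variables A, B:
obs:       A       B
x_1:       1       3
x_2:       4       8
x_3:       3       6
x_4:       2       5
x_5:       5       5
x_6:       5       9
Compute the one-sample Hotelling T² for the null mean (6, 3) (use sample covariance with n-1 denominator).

Step 1 — sample mean vector:
  mean(A) = (1 + 4 + 3 + 2 + 5 + 5) / 6 = 20/6 = 3.3333
  mean(B) = (3 + 8 + 6 + 5 + 5 + 9) / 6 = 36/6 = 6
  x̄ = (3.3333, 6),  deviation x̄ - mu_0 = (3.3333, 6) - (6, 3) = (-2.6667, 3).

Step 2 — sample covariance matrix, S[i,j] = (1/(n-1)) · Σ_k (x_{k,i} - mean_i) · (x_{k,j} - mean_j), divisor n-1 = 5:
  S[A,A] = ((-2.3333)·(-2.3333) + (0.6667)·(0.6667) + (-0.3333)·(-0.3333) + (-1.3333)·(-1.3333) + (1.6667)·(1.6667) + (1.6667)·(1.6667)) / 5 = 13.3333/5 = 2.6667
  S[A,B] = ((-2.3333)·(-3) + (0.6667)·(2) + (-0.3333)·(0) + (-1.3333)·(-1) + (1.6667)·(-1) + (1.6667)·(3)) / 5 = 13/5 = 2.6
  S[B,B] = ((-3)·(-3) + (2)·(2) + (0)·(0) + (-1)·(-1) + (-1)·(-1) + (3)·(3)) / 5 = 24/5 = 4.8
  S = [[2.6667, 2.6],
 [2.6, 4.8]].

Step 3 — invert S. det(S) = 2.6667·4.8 - (2.6)² = 6.04.
  S^{-1} = (1/det) · [[d, -b], [-b, a]] = [[0.7947, -0.4305],
 [-0.4305, 0.4415]].

Step 4 — quadratic form (x̄ - mu_0)^T · S^{-1} · (x̄ - mu_0):
  S^{-1} · (x̄ - mu_0) = (-3.4106, 2.4724),
  (x̄ - mu_0)^T · [...] = (-2.6667)·(-3.4106) + (3)·(2.4724) = 16.5121.

Step 5 — scale by n: T² = 6 · 16.5121 = 99.0728.

T² ≈ 99.0728


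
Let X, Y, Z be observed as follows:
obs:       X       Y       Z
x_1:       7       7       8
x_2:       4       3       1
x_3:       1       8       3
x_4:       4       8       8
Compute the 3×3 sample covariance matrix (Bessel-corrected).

Step 1 — column means:
  mean(X) = (7 + 4 + 1 + 4) / 4 = 16/4 = 4
  mean(Y) = (7 + 3 + 8 + 8) / 4 = 26/4 = 6.5
  mean(Z) = (8 + 1 + 3 + 8) / 4 = 20/4 = 5

Step 2 — sample covariance S[i,j] = (1/(n-1)) · Σ_k (x_{k,i} - mean_i) · (x_{k,j} - mean_j), with n-1 = 3.
  S[X,X] = ((3)·(3) + (0)·(0) + (-3)·(-3) + (0)·(0)) / 3 = 18/3 = 6
  S[X,Y] = ((3)·(0.5) + (0)·(-3.5) + (-3)·(1.5) + (0)·(1.5)) / 3 = -3/3 = -1
  S[X,Z] = ((3)·(3) + (0)·(-4) + (-3)·(-2) + (0)·(3)) / 3 = 15/3 = 5
  S[Y,Y] = ((0.5)·(0.5) + (-3.5)·(-3.5) + (1.5)·(1.5) + (1.5)·(1.5)) / 3 = 17/3 = 5.6667
  S[Y,Z] = ((0.5)·(3) + (-3.5)·(-4) + (1.5)·(-2) + (1.5)·(3)) / 3 = 17/3 = 5.6667
  S[Z,Z] = ((3)·(3) + (-4)·(-4) + (-2)·(-2) + (3)·(3)) / 3 = 38/3 = 12.6667

S is symmetric (S[j,i] = S[i,j]). Assembling:

S = [[6, -1, 5],
 [-1, 5.6667, 5.6667],
 [5, 5.6667, 12.6667]]


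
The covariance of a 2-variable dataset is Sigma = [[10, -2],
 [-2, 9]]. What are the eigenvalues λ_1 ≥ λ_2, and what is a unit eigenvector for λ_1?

Step 1 — characteristic polynomial of 2×2 Sigma:
  det(Sigma - λI) = λ² - trace · λ + det = 0.
  trace = 10 + 9 = 19, det = 10·9 - (-2)² = 86.
Step 2 — discriminant:
  Δ = trace² - 4·det = 361 - 344 = 17.
Step 3 — eigenvalues:
  λ = (trace ± √Δ)/2 = (19 ± 4.1231)/2,
  λ_1 = 11.5616,  λ_2 = 7.4384.

Step 4 — unit eigenvector for λ_1: solve (Sigma - λ_1 I)v = 0. First row:
  (10 - 11.5616)·v_x + (-2)·v_y = 0, i.e. (-1.5616)·v_x + (-2)·v_y = 0,
  so v ∝ (b, λ_1 - a) = (-2, 1.5616); multiply by -1 so the first entry is positive: u = (2, -1.5616).
  ||u|| = √((2)² + (-1.5616)²) = √(6.4384) ≈ 2.5374,
  v_1 = u/||u|| ≈ (0.7882, -0.6154) (||v_1|| = 1).

λ_1 = 11.5616,  λ_2 = 7.4384;  v_1 ≈ (0.7882, -0.6154)


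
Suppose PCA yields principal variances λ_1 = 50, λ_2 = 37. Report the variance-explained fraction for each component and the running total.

Step 1 — total variance = trace(Sigma) = Σ λ_i = 50 + 37 = 87.

Step 2 — fraction explained by component i = λ_i / Σ λ:
  PC1: 50/87 = 0.5747
  PC2: 37/87 = 0.4253

Step 3 — cumulative fraction after k components = (λ_1 + ... + λ_k) / Σ λ:
  k = 1: 50/87 = 0.5747
  k = 2: (50 + 37)/87 = 87/87 = 1

Summary (fraction, with percent):

explained: PC1 0.5747 (57.47%), PC2 0.4253 (42.53%);  cumulative: 0.5747, 1


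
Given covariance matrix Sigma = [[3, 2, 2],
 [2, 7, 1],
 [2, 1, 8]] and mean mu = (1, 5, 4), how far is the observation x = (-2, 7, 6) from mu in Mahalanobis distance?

Step 1 — centre the observation: (x - mu) = (-3, 2, 2).

Step 2 — invert Sigma (cofactor / det for 3×3, or solve directly):
  Sigma^{-1} = [[0.4867, -0.1239, -0.1062],
 [-0.1239, 0.177, 0.0088],
 [-0.1062, 0.0088, 0.1504]].

Step 3 — form the quadratic (x - mu)^T · Sigma^{-1} · (x - mu):
  Sigma^{-1} · (x - mu) = (-1.9204, 0.7434, 0.6372).
  (x - mu)^T · [Sigma^{-1} · (x - mu)] = (-3)·(-1.9204) + (2)·(0.7434) + (2)·(0.6372) = 8.5221.

Step 4 — take square root: d = √(8.5221) ≈ 2.9193.

d(x, mu) = √(8.5221) ≈ 2.9193


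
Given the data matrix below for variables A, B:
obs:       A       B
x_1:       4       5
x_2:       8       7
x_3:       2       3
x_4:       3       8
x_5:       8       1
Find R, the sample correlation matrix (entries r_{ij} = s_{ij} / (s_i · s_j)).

Step 1 — column means:
  mean(A) = (4 + 8 + 2 + 3 + 8) / 5 = 25/5 = 5
  mean(B) = (5 + 7 + 3 + 8 + 1) / 5 = 24/5 = 4.8

Step 2 — sample variances and covariances s[i,j] = (1/(n-1)) · Σ_k (x_{k,i} - mean_i) · (x_{k,j} - mean_j), with n-1 = 4:
  s[A,A] = ((-1)·(-1) + (3)·(3) + (-3)·(-3) + (-2)·(-2) + (3)·(3)) / 4 = 32/4 = 8
  s[A,B] = ((-1)·(0.2) + (3)·(2.2) + (-3)·(-1.8) + (-2)·(3.2) + (3)·(-3.8)) / 4 = -6/4 = -1.5
  s[B,B] = ((0.2)·(0.2) + (2.2)·(2.2) + (-1.8)·(-1.8) + (3.2)·(3.2) + (-3.8)·(-3.8)) / 4 = 32.8/4 = 8.2
  Sample standard deviations s_i = √(s[i,i]):
  s(A) = √(8) = 2.8284
  s(B) = √(8.2) = 2.8636

Step 3 — r_{ij} = s_{ij} / (s_i · s_j):
  r[A,A] = 1 (diagonal).
  r[A,B] = -1.5 / (2.8284 · 2.8636) = -1.5 / 8.0994 = -0.1852
  r[B,B] = 1 (diagonal).

R is symmetric with unit diagonal. Assembling:

R = [[1, -0.1852],
 [-0.1852, 1]]


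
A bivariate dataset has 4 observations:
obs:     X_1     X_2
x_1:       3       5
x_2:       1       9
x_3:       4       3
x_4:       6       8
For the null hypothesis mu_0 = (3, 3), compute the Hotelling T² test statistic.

Step 1 — sample mean vector:
  mean(X_1) = (3 + 1 + 4 + 6) / 4 = 14/4 = 3.5
  mean(X_2) = (5 + 9 + 3 + 8) / 4 = 25/4 = 6.25
  x̄ = (3.5, 6.25),  deviation x̄ - mu_0 = (3.5, 6.25) - (3, 3) = (0.5, 3.25).

Step 2 — sample covariance matrix, S[i,j] = (1/(n-1)) · Σ_k (x_{k,i} - mean_i) · (x_{k,j} - mean_j), divisor n-1 = 3:
  S[X_1,X_1] = ((-0.5)·(-0.5) + (-2.5)·(-2.5) + (0.5)·(0.5) + (2.5)·(2.5)) / 3 = 13/3 = 4.3333
  S[X_1,X_2] = ((-0.5)·(-1.25) + (-2.5)·(2.75) + (0.5)·(-3.25) + (2.5)·(1.75)) / 3 = -3.5/3 = -1.1667
  S[X_2,X_2] = ((-1.25)·(-1.25) + (2.75)·(2.75) + (-3.25)·(-3.25) + (1.75)·(1.75)) / 3 = 22.75/3 = 7.5833
  S = [[4.3333, -1.1667],
 [-1.1667, 7.5833]].

Step 3 — invert S. det(S) = 4.3333·7.5833 - (-1.1667)² = 31.5.
  S^{-1} = (1/det) · [[d, -b], [-b, a]] = [[0.2407, 0.037],
 [0.037, 0.1376]].

Step 4 — quadratic form (x̄ - mu_0)^T · S^{-1} · (x̄ - mu_0):
  S^{-1} · (x̄ - mu_0) = (0.2407, 0.4656),
  (x̄ - mu_0)^T · [...] = (0.5)·(0.2407) + (3.25)·(0.4656) = 1.6336.

Step 5 — scale by n: T² = 4 · 1.6336 = 6.5344.

T² ≈ 6.5344


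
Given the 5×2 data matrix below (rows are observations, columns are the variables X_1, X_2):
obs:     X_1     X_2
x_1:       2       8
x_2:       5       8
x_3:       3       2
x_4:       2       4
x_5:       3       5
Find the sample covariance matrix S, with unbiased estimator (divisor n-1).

Step 1 — column means:
  mean(X_1) = (2 + 5 + 3 + 2 + 3) / 5 = 15/5 = 3
  mean(X_2) = (8 + 8 + 2 + 4 + 5) / 5 = 27/5 = 5.4

Step 2 — sample covariance S[i,j] = (1/(n-1)) · Σ_k (x_{k,i} - mean_i) · (x_{k,j} - mean_j), with n-1 = 4.
  S[X_1,X_1] = ((-1)·(-1) + (2)·(2) + (0)·(0) + (-1)·(-1) + (0)·(0)) / 4 = 6/4 = 1.5
  S[X_1,X_2] = ((-1)·(2.6) + (2)·(2.6) + (0)·(-3.4) + (-1)·(-1.4) + (0)·(-0.4)) / 4 = 4/4 = 1
  S[X_2,X_2] = ((2.6)·(2.6) + (2.6)·(2.6) + (-3.4)·(-3.4) + (-1.4)·(-1.4) + (-0.4)·(-0.4)) / 4 = 27.2/4 = 6.8

S is symmetric (S[j,i] = S[i,j]). Assembling:

S = [[1.5, 1],
 [1, 6.8]]


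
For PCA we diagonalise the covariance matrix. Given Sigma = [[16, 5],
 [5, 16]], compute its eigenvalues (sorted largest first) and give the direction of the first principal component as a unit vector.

Step 1 — characteristic polynomial of 2×2 Sigma:
  det(Sigma - λI) = λ² - trace · λ + det = 0.
  trace = 16 + 16 = 32, det = 16·16 - (5)² = 231.
Step 2 — discriminant:
  Δ = trace² - 4·det = 1024 - 924 = 100.
Step 3 — eigenvalues:
  λ = (trace ± √Δ)/2 = (32 ± 10)/2,
  λ_1 = 21,  λ_2 = 11.

Step 4 — unit eigenvector for λ_1: solve (Sigma - λ_1 I)v = 0. First row:
  (16 - 21)·v_x + (5)·v_y = 0, i.e. (-5)·v_x + (5)·v_y = 0,
  so v ∝ (b, λ_1 - a) = (5, 5) = u.
  ||u|| = √((5)² + (5)²) = √(50) ≈ 7.0711,
  v_1 = u/||u|| ≈ (0.7071, 0.7071) (||v_1|| = 1).

λ_1 = 21,  λ_2 = 11;  v_1 ≈ (0.7071, 0.7071)


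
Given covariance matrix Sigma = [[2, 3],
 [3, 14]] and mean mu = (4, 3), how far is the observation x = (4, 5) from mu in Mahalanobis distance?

Step 1 — centre the observation: (x - mu) = (0, 2).

Step 2 — invert Sigma. det(Sigma) = 2·14 - (3)² = 19.
  Sigma^{-1} = (1/det) · [[d, -b], [-b, a]] = [[0.7368, -0.1579],
 [-0.1579, 0.1053]].

Step 3 — form the quadratic (x - mu)^T · Sigma^{-1} · (x - mu):
  Sigma^{-1} · (x - mu) = (-0.3158, 0.2105).
  (x - mu)^T · [Sigma^{-1} · (x - mu)] = (0)·(-0.3158) + (2)·(0.2105) = 0.4211.

Step 4 — take square root: d = √(0.4211) ≈ 0.6489.

d(x, mu) = √(0.4211) ≈ 0.6489


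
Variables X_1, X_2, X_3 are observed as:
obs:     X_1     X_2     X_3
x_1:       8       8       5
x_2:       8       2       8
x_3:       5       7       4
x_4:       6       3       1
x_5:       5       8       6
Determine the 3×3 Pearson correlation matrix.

Step 1 — column means:
  mean(X_1) = (8 + 8 + 5 + 6 + 5) / 5 = 32/5 = 6.4
  mean(X_2) = (8 + 2 + 7 + 3 + 8) / 5 = 28/5 = 5.6
  mean(X_3) = (5 + 8 + 4 + 1 + 6) / 5 = 24/5 = 4.8

Step 2 — sample variances and covariances s[i,j] = (1/(n-1)) · Σ_k (x_{k,i} - mean_i) · (x_{k,j} - mean_j), with n-1 = 4:
  s[X_1,X_1] = ((1.6)·(1.6) + (1.6)·(1.6) + (-1.4)·(-1.4) + (-0.4)·(-0.4) + (-1.4)·(-1.4)) / 4 = 9.2/4 = 2.3
  s[X_1,X_2] = ((1.6)·(2.4) + (1.6)·(-3.6) + (-1.4)·(1.4) + (-0.4)·(-2.6) + (-1.4)·(2.4)) / 4 = -6.2/4 = -1.55
  s[X_1,X_3] = ((1.6)·(0.2) + (1.6)·(3.2) + (-1.4)·(-0.8) + (-0.4)·(-3.8) + (-1.4)·(1.2)) / 4 = 6.4/4 = 1.6
  s[X_2,X_2] = ((2.4)·(2.4) + (-3.6)·(-3.6) + (1.4)·(1.4) + (-2.6)·(-2.6) + (2.4)·(2.4)) / 4 = 33.2/4 = 8.3
  s[X_2,X_3] = ((2.4)·(0.2) + (-3.6)·(3.2) + (1.4)·(-0.8) + (-2.6)·(-3.8) + (2.4)·(1.2)) / 4 = 0.6/4 = 0.15
  s[X_3,X_3] = ((0.2)·(0.2) + (3.2)·(3.2) + (-0.8)·(-0.8) + (-3.8)·(-3.8) + (1.2)·(1.2)) / 4 = 26.8/4 = 6.7
  Sample standard deviations s_i = √(s[i,i]):
  s(X_1) = √(2.3) = 1.5166
  s(X_2) = √(8.3) = 2.881
  s(X_3) = √(6.7) = 2.5884

Step 3 — r_{ij} = s_{ij} / (s_i · s_j):
  r[X_1,X_1] = 1 (diagonal).
  r[X_1,X_2] = -1.55 / (1.5166 · 2.881) = -1.55 / 4.3692 = -0.3548
  r[X_1,X_3] = 1.6 / (1.5166 · 2.5884) = 1.6 / 3.9256 = 0.4076
  r[X_2,X_2] = 1 (diagonal).
  r[X_2,X_3] = 0.15 / (2.881 · 2.5884) = 0.15 / 7.4572 = 0.0201
  r[X_3,X_3] = 1 (diagonal).

R is symmetric with unit diagonal. Assembling:

R = [[1, -0.3548, 0.4076],
 [-0.3548, 1, 0.0201],
 [0.4076, 0.0201, 1]]


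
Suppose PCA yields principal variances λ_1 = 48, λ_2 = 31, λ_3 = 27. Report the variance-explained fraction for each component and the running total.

Step 1 — total variance = trace(Sigma) = Σ λ_i = 48 + 31 + 27 = 106.

Step 2 — fraction explained by component i = λ_i / Σ λ:
  PC1: 48/106 = 0.4528
  PC2: 31/106 = 0.2925
  PC3: 27/106 = 0.2547

Step 3 — cumulative fraction after k components = (λ_1 + ... + λ_k) / Σ λ:
  k = 1: 48/106 = 0.4528
  k = 2: (48 + 31)/106 = 79/106 = 0.7453
  k = 3: (48 + 31 + 27)/106 = 106/106 = 1

Summary (fraction, with percent):

explained: PC1 0.4528 (45.28%), PC2 0.2925 (29.25%), PC3 0.2547 (25.47%);  cumulative: 0.4528, 0.7453, 1


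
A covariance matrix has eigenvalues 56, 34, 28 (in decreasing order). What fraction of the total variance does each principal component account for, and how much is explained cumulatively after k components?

Step 1 — total variance = trace(Sigma) = Σ λ_i = 56 + 34 + 28 = 118.

Step 2 — fraction explained by component i = λ_i / Σ λ:
  PC1: 56/118 = 0.4746
  PC2: 34/118 = 0.2881
  PC3: 28/118 = 0.2373

Step 3 — cumulative fraction after k components = (λ_1 + ... + λ_k) / Σ λ:
  k = 1: 56/118 = 0.4746
  k = 2: (56 + 34)/118 = 90/118 = 0.7627
  k = 3: (56 + 34 + 28)/118 = 118/118 = 1

Summary (fraction, with percent):

explained: PC1 0.4746 (47.46%), PC2 0.2881 (28.81%), PC3 0.2373 (23.73%);  cumulative: 0.4746, 0.7627, 1


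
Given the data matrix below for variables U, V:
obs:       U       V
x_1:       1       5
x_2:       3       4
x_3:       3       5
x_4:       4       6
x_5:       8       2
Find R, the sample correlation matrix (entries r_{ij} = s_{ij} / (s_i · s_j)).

Step 1 — column means:
  mean(U) = (1 + 3 + 3 + 4 + 8) / 5 = 19/5 = 3.8
  mean(V) = (5 + 4 + 5 + 6 + 2) / 5 = 22/5 = 4.4

Step 2 — sample variances and covariances s[i,j] = (1/(n-1)) · Σ_k (x_{k,i} - mean_i) · (x_{k,j} - mean_j), with n-1 = 4:
  s[U,U] = ((-2.8)·(-2.8) + (-0.8)·(-0.8) + (-0.8)·(-0.8) + (0.2)·(0.2) + (4.2)·(4.2)) / 4 = 26.8/4 = 6.7
  s[U,V] = ((-2.8)·(0.6) + (-0.8)·(-0.4) + (-0.8)·(0.6) + (0.2)·(1.6) + (4.2)·(-2.4)) / 4 = -11.6/4 = -2.9
  s[V,V] = ((0.6)·(0.6) + (-0.4)·(-0.4) + (0.6)·(0.6) + (1.6)·(1.6) + (-2.4)·(-2.4)) / 4 = 9.2/4 = 2.3
  Sample standard deviations s_i = √(s[i,i]):
  s(U) = √(6.7) = 2.5884
  s(V) = √(2.3) = 1.5166

Step 3 — r_{ij} = s_{ij} / (s_i · s_j):
  r[U,U] = 1 (diagonal).
  r[U,V] = -2.9 / (2.5884 · 1.5166) = -2.9 / 3.9256 = -0.7387
  r[V,V] = 1 (diagonal).

R is symmetric with unit diagonal. Assembling:

R = [[1, -0.7387],
 [-0.7387, 1]]


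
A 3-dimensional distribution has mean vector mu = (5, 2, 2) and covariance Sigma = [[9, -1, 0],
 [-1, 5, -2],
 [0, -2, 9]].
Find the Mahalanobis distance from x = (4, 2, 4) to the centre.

Step 1 — centre the observation: (x - mu) = (-1, 0, 2).

Step 2 — invert Sigma (cofactor / det for 3×3, or solve directly):
  Sigma^{-1} = [[0.1139, 0.025, 0.0056],
 [0.025, 0.225, 0.05],
 [0.0056, 0.05, 0.1222]].

Step 3 — form the quadratic (x - mu)^T · Sigma^{-1} · (x - mu):
  Sigma^{-1} · (x - mu) = (-0.1028, 0.075, 0.2389).
  (x - mu)^T · [Sigma^{-1} · (x - mu)] = (-1)·(-0.1028) + (0)·(0.075) + (2)·(0.2389) = 0.5806.

Step 4 — take square root: d = √(0.5806) ≈ 0.7619.

d(x, mu) = √(0.5806) ≈ 0.7619


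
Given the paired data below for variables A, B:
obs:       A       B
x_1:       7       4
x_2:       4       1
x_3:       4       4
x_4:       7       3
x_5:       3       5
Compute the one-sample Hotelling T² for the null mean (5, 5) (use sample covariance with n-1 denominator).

Step 1 — sample mean vector:
  mean(A) = (7 + 4 + 4 + 7 + 3) / 5 = 25/5 = 5
  mean(B) = (4 + 1 + 4 + 3 + 5) / 5 = 17/5 = 3.4
  x̄ = (5, 3.4),  deviation x̄ - mu_0 = (5, 3.4) - (5, 5) = (0, -1.6).

Step 2 — sample covariance matrix, S[i,j] = (1/(n-1)) · Σ_k (x_{k,i} - mean_i) · (x_{k,j} - mean_j), divisor n-1 = 4:
  S[A,A] = ((2)·(2) + (-1)·(-1) + (-1)·(-1) + (2)·(2) + (-2)·(-2)) / 4 = 14/4 = 3.5
  S[A,B] = ((2)·(0.6) + (-1)·(-2.4) + (-1)·(0.6) + (2)·(-0.4) + (-2)·(1.6)) / 4 = -1/4 = -0.25
  S[B,B] = ((0.6)·(0.6) + (-2.4)·(-2.4) + (0.6)·(0.6) + (-0.4)·(-0.4) + (1.6)·(1.6)) / 4 = 9.2/4 = 2.3
  S = [[3.5, -0.25],
 [-0.25, 2.3]].

Step 3 — invert S. det(S) = 3.5·2.3 - (-0.25)² = 7.9875.
  S^{-1} = (1/det) · [[d, -b], [-b, a]] = [[0.2879, 0.0313],
 [0.0313, 0.4382]].

Step 4 — quadratic form (x̄ - mu_0)^T · S^{-1} · (x̄ - mu_0):
  S^{-1} · (x̄ - mu_0) = (-0.0501, -0.7011),
  (x̄ - mu_0)^T · [...] = (0)·(-0.0501) + (-1.6)·(-0.7011) = 1.1218.

Step 5 — scale by n: T² = 5 · 1.1218 = 5.6088.

T² ≈ 5.6088


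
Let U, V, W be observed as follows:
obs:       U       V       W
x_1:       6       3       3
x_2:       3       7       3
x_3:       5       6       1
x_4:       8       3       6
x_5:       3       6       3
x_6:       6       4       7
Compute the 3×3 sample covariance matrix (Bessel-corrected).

Step 1 — column means:
  mean(U) = (6 + 3 + 5 + 8 + 3 + 6) / 6 = 31/6 = 5.1667
  mean(V) = (3 + 7 + 6 + 3 + 6 + 4) / 6 = 29/6 = 4.8333
  mean(W) = (3 + 3 + 1 + 6 + 3 + 7) / 6 = 23/6 = 3.8333

Step 2 — sample covariance S[i,j] = (1/(n-1)) · Σ_k (x_{k,i} - mean_i) · (x_{k,j} - mean_j), with n-1 = 5.
  S[U,U] = ((0.8333)·(0.8333) + (-2.1667)·(-2.1667) + (-0.1667)·(-0.1667) + (2.8333)·(2.8333) + (-2.1667)·(-2.1667) + (0.8333)·(0.8333)) / 5 = 18.8333/5 = 3.7667
  S[U,V] = ((0.8333)·(-1.8333) + (-2.1667)·(2.1667) + (-0.1667)·(1.1667) + (2.8333)·(-1.8333) + (-2.1667)·(1.1667) + (0.8333)·(-0.8333)) / 5 = -14.8333/5 = -2.9667
  S[U,W] = ((0.8333)·(-0.8333) + (-2.1667)·(-0.8333) + (-0.1667)·(-2.8333) + (2.8333)·(2.1667) + (-2.1667)·(-0.8333) + (0.8333)·(3.1667)) / 5 = 12.1667/5 = 2.4333
  S[V,V] = ((-1.8333)·(-1.8333) + (2.1667)·(2.1667) + (1.1667)·(1.1667) + (-1.8333)·(-1.8333) + (1.1667)·(1.1667) + (-0.8333)·(-0.8333)) / 5 = 14.8333/5 = 2.9667
  S[V,W] = ((-1.8333)·(-0.8333) + (2.1667)·(-0.8333) + (1.1667)·(-2.8333) + (-1.8333)·(2.1667) + (1.1667)·(-0.8333) + (-0.8333)·(3.1667)) / 5 = -11.1667/5 = -2.2333
  S[W,W] = ((-0.8333)·(-0.8333) + (-0.8333)·(-0.8333) + (-2.8333)·(-2.8333) + (2.1667)·(2.1667) + (-0.8333)·(-0.8333) + (3.1667)·(3.1667)) / 5 = 24.8333/5 = 4.9667

S is symmetric (S[j,i] = S[i,j]). Assembling:

S = [[3.7667, -2.9667, 2.4333],
 [-2.9667, 2.9667, -2.2333],
 [2.4333, -2.2333, 4.9667]]


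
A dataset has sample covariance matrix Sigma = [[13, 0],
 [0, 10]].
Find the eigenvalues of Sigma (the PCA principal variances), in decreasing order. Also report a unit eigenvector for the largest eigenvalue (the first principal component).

Step 1 — characteristic polynomial of 2×2 Sigma:
  det(Sigma - λI) = λ² - trace · λ + det = 0.
  trace = 13 + 10 = 23, det = 13·10 - (0)² = 130.
Step 2 — discriminant:
  Δ = trace² - 4·det = 529 - 520 = 9.
Step 3 — eigenvalues:
  λ = (trace ± √Δ)/2 = (23 ± 3)/2,
  λ_1 = 13,  λ_2 = 10.

Step 4 — unit eigenvector for λ_1: Sigma is diagonal, so its eigenvectors are the coordinate axes. λ_1 = 13 is the diagonal entry on the first coordinate axis, hence
  v_1 = (1, 0) (||v_1|| = 1).

λ_1 = 13,  λ_2 = 10;  v_1 ≈ (1, 0)


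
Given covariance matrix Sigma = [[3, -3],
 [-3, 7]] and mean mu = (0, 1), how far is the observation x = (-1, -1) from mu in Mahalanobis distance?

Step 1 — centre the observation: (x - mu) = (-1, -2).

Step 2 — invert Sigma. det(Sigma) = 3·7 - (-3)² = 12.
  Sigma^{-1} = (1/det) · [[d, -b], [-b, a]] = [[0.5833, 0.25],
 [0.25, 0.25]].

Step 3 — form the quadratic (x - mu)^T · Sigma^{-1} · (x - mu):
  Sigma^{-1} · (x - mu) = (-1.0833, -0.75).
  (x - mu)^T · [Sigma^{-1} · (x - mu)] = (-1)·(-1.0833) + (-2)·(-0.75) = 2.5833.

Step 4 — take square root: d = √(2.5833) ≈ 1.6073.

d(x, mu) = √(2.5833) ≈ 1.6073


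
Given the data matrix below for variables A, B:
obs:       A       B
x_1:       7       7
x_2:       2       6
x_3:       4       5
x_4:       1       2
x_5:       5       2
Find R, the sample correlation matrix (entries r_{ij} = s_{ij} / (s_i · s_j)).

Step 1 — column means:
  mean(A) = (7 + 2 + 4 + 1 + 5) / 5 = 19/5 = 3.8
  mean(B) = (7 + 6 + 5 + 2 + 2) / 5 = 22/5 = 4.4

Step 2 — sample variances and covariances s[i,j] = (1/(n-1)) · Σ_k (x_{k,i} - mean_i) · (x_{k,j} - mean_j), with n-1 = 4:
  s[A,A] = ((3.2)·(3.2) + (-1.8)·(-1.8) + (0.2)·(0.2) + (-2.8)·(-2.8) + (1.2)·(1.2)) / 4 = 22.8/4 = 5.7
  s[A,B] = ((3.2)·(2.6) + (-1.8)·(1.6) + (0.2)·(0.6) + (-2.8)·(-2.4) + (1.2)·(-2.4)) / 4 = 9.4/4 = 2.35
  s[B,B] = ((2.6)·(2.6) + (1.6)·(1.6) + (0.6)·(0.6) + (-2.4)·(-2.4) + (-2.4)·(-2.4)) / 4 = 21.2/4 = 5.3
  Sample standard deviations s_i = √(s[i,i]):
  s(A) = √(5.7) = 2.3875
  s(B) = √(5.3) = 2.3022

Step 3 — r_{ij} = s_{ij} / (s_i · s_j):
  r[A,A] = 1 (diagonal).
  r[A,B] = 2.35 / (2.3875 · 2.3022) = 2.35 / 5.4964 = 0.4276
  r[B,B] = 1 (diagonal).

R is symmetric with unit diagonal. Assembling:

R = [[1, 0.4276],
 [0.4276, 1]]


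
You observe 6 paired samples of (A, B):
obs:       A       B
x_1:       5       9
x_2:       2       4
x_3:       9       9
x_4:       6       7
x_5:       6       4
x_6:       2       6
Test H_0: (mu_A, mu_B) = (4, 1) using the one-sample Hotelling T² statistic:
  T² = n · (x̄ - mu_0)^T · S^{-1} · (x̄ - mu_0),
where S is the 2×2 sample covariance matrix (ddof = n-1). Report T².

Step 1 — sample mean vector:
  mean(A) = (5 + 2 + 9 + 6 + 6 + 2) / 6 = 30/6 = 5
  mean(B) = (9 + 4 + 9 + 7 + 4 + 6) / 6 = 39/6 = 6.5
  x̄ = (5, 6.5),  deviation x̄ - mu_0 = (5, 6.5) - (4, 1) = (1, 5.5).

Step 2 — sample covariance matrix, S[i,j] = (1/(n-1)) · Σ_k (x_{k,i} - mean_i) · (x_{k,j} - mean_j), divisor n-1 = 5:
  S[A,A] = ((0)·(0) + (-3)·(-3) + (4)·(4) + (1)·(1) + (1)·(1) + (-3)·(-3)) / 5 = 36/5 = 7.2
  S[A,B] = ((0)·(2.5) + (-3)·(-2.5) + (4)·(2.5) + (1)·(0.5) + (1)·(-2.5) + (-3)·(-0.5)) / 5 = 17/5 = 3.4
  S[B,B] = ((2.5)·(2.5) + (-2.5)·(-2.5) + (2.5)·(2.5) + (0.5)·(0.5) + (-2.5)·(-2.5) + (-0.5)·(-0.5)) / 5 = 25.5/5 = 5.1
  S = [[7.2, 3.4],
 [3.4, 5.1]].

Step 3 — invert S. det(S) = 7.2·5.1 - (3.4)² = 25.16.
  S^{-1} = (1/det) · [[d, -b], [-b, a]] = [[0.2027, -0.1351],
 [-0.1351, 0.2862]].

Step 4 — quadratic form (x̄ - mu_0)^T · S^{-1} · (x̄ - mu_0):
  S^{-1} · (x̄ - mu_0) = (-0.5405, 1.4388),
  (x̄ - mu_0)^T · [...] = (1)·(-0.5405) + (5.5)·(1.4388) = 7.3728.

Step 5 — scale by n: T² = 6 · 7.3728 = 44.2369.

T² ≈ 44.2369


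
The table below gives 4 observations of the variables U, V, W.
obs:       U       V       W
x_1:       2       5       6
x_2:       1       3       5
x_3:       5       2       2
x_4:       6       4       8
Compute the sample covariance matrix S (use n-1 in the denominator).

Step 1 — column means:
  mean(U) = (2 + 1 + 5 + 6) / 4 = 14/4 = 3.5
  mean(V) = (5 + 3 + 2 + 4) / 4 = 14/4 = 3.5
  mean(W) = (6 + 5 + 2 + 8) / 4 = 21/4 = 5.25

Step 2 — sample covariance S[i,j] = (1/(n-1)) · Σ_k (x_{k,i} - mean_i) · (x_{k,j} - mean_j), with n-1 = 3.
  S[U,U] = ((-1.5)·(-1.5) + (-2.5)·(-2.5) + (1.5)·(1.5) + (2.5)·(2.5)) / 3 = 17/3 = 5.6667
  S[U,V] = ((-1.5)·(1.5) + (-2.5)·(-0.5) + (1.5)·(-1.5) + (2.5)·(0.5)) / 3 = -2/3 = -0.6667
  S[U,W] = ((-1.5)·(0.75) + (-2.5)·(-0.25) + (1.5)·(-3.25) + (2.5)·(2.75)) / 3 = 1.5/3 = 0.5
  S[V,V] = ((1.5)·(1.5) + (-0.5)·(-0.5) + (-1.5)·(-1.5) + (0.5)·(0.5)) / 3 = 5/3 = 1.6667
  S[V,W] = ((1.5)·(0.75) + (-0.5)·(-0.25) + (-1.5)·(-3.25) + (0.5)·(2.75)) / 3 = 7.5/3 = 2.5
  S[W,W] = ((0.75)·(0.75) + (-0.25)·(-0.25) + (-3.25)·(-3.25) + (2.75)·(2.75)) / 3 = 18.75/3 = 6.25

S is symmetric (S[j,i] = S[i,j]). Assembling:

S = [[5.6667, -0.6667, 0.5],
 [-0.6667, 1.6667, 2.5],
 [0.5, 2.5, 6.25]]


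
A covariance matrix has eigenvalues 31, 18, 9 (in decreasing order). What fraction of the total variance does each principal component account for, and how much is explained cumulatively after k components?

Step 1 — total variance = trace(Sigma) = Σ λ_i = 31 + 18 + 9 = 58.

Step 2 — fraction explained by component i = λ_i / Σ λ:
  PC1: 31/58 = 0.5345
  PC2: 18/58 = 0.3103
  PC3: 9/58 = 0.1552

Step 3 — cumulative fraction after k components = (λ_1 + ... + λ_k) / Σ λ:
  k = 1: 31/58 = 0.5345
  k = 2: (31 + 18)/58 = 49/58 = 0.8448
  k = 3: (31 + 18 + 9)/58 = 58/58 = 1

Summary (fraction, with percent):

explained: PC1 0.5345 (53.45%), PC2 0.3103 (31.03%), PC3 0.1552 (15.52%);  cumulative: 0.5345, 0.8448, 1


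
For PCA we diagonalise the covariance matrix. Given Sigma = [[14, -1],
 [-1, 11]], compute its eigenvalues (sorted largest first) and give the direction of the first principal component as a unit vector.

Step 1 — characteristic polynomial of 2×2 Sigma:
  det(Sigma - λI) = λ² - trace · λ + det = 0.
  trace = 14 + 11 = 25, det = 14·11 - (-1)² = 153.
Step 2 — discriminant:
  Δ = trace² - 4·det = 625 - 612 = 13.
Step 3 — eigenvalues:
  λ = (trace ± √Δ)/2 = (25 ± 3.6056)/2,
  λ_1 = 14.3028,  λ_2 = 10.6972.

Step 4 — unit eigenvector for λ_1: solve (Sigma - λ_1 I)v = 0. First row:
  (14 - 14.3028)·v_x + (-1)·v_y = 0, i.e. (-0.3028)·v_x + (-1)·v_y = 0,
  so v ∝ (b, λ_1 - a) = (-1, 0.3028); multiply by -1 so the first entry is positive: u = (1, -0.3028).
  ||u|| = √((1)² + (-0.3028)²) = √(1.0917) ≈ 1.0448,
  v_1 = u/||u|| ≈ (0.9571, -0.2898) (||v_1|| = 1).

λ_1 = 14.3028,  λ_2 = 10.6972;  v_1 ≈ (0.9571, -0.2898)


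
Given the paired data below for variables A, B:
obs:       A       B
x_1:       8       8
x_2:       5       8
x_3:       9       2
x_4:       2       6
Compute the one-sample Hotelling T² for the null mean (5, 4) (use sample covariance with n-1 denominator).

Step 1 — sample mean vector:
  mean(A) = (8 + 5 + 9 + 2) / 4 = 24/4 = 6
  mean(B) = (8 + 8 + 2 + 6) / 4 = 24/4 = 6
  x̄ = (6, 6),  deviation x̄ - mu_0 = (6, 6) - (5, 4) = (1, 2).

Step 2 — sample covariance matrix, S[i,j] = (1/(n-1)) · Σ_k (x_{k,i} - mean_i) · (x_{k,j} - mean_j), divisor n-1 = 3:
  S[A,A] = ((2)·(2) + (-1)·(-1) + (3)·(3) + (-4)·(-4)) / 3 = 30/3 = 10
  S[A,B] = ((2)·(2) + (-1)·(2) + (3)·(-4) + (-4)·(0)) / 3 = -10/3 = -3.3333
  S[B,B] = ((2)·(2) + (2)·(2) + (-4)·(-4) + (0)·(0)) / 3 = 24/3 = 8
  S = [[10, -3.3333],
 [-3.3333, 8]].

Step 3 — invert S. det(S) = 10·8 - (-3.3333)² = 68.8889.
  S^{-1} = (1/det) · [[d, -b], [-b, a]] = [[0.1161, 0.0484],
 [0.0484, 0.1452]].

Step 4 — quadratic form (x̄ - mu_0)^T · S^{-1} · (x̄ - mu_0):
  S^{-1} · (x̄ - mu_0) = (0.2129, 0.3387),
  (x̄ - mu_0)^T · [...] = (1)·(0.2129) + (2)·(0.3387) = 0.8903.

Step 5 — scale by n: T² = 4 · 0.8903 = 3.5613.

T² ≈ 3.5613
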